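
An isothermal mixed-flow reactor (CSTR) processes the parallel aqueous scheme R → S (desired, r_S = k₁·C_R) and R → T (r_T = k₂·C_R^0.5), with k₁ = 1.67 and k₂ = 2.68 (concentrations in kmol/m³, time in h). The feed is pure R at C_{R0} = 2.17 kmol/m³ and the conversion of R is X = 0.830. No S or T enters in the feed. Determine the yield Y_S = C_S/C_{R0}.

0.228

Exit C_R = C_{R0}(1−X) = 2.17×0.170 = 0.3689 kmol/m³.
A CSTR operates uniformly at the exit composition, giving r_S = 0.6161 and r_T = 1.628 (each k·C_R^n at C_R = 0.3689).
Fraction of consumed R going to S: r_S/(r_S+r_T) = 0.2746.
C_S = 0.2746·C_{R0}·X = 0.2746×2.17×0.830 = 0.495 kmol/m³; Y_S = C_S/C_{R0} = 0.228.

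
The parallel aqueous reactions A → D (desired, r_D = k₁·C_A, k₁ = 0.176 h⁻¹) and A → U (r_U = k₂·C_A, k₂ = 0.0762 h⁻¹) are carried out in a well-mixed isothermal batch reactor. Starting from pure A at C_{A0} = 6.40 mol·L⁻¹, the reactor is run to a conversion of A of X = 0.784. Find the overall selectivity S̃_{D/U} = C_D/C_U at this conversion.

2.31

C_A = C_{A0}(1−X) = 1.382 mol·L⁻¹.
Both paths are first order in A, so the instantaneous fraction to D is constant: dC_D/d(−C_A) = k₁/(k₁+k₂) = 0.6979.
C_D = 0.6979·(C_{A0}−C_A) = 0.6979×5.018 = 3.50 mol·L⁻¹.
C_U = (C_{A0}−C_A)−C_D = 1.516 mol·L⁻¹; S̃_{D/U} = 3.502/1.516 = 2.31.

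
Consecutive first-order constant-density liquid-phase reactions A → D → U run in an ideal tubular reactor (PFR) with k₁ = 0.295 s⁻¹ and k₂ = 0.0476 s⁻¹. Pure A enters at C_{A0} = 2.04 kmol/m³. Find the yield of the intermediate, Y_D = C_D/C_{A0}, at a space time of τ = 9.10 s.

For first-order series with pure A initially, C_D(τ) = k₁C_{A0}/(k₂−k₁)·(e^(−k₁τ) − e^(−k₂τ)).
e^(−k₁τ) = e^(−0.295×9.10) = e^(−2.684) = 0.06826; e^(−k₂τ) = e^(−0.4332) = 0.6485.
C_D = 0.295×2.04/(0.0476−0.295) × (0.06826−0.6485) = (-2.432)×(-0.5802) = 1.411 kmol/m³.
Y_D = C_D/C_{A0} = 1.411/2.04 = 0.692.

0.692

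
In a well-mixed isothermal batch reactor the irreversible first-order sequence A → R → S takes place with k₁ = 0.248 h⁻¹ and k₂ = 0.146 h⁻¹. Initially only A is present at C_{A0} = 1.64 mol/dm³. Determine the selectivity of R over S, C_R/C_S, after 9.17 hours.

The intermediate concentration in a first-order A→B→C sequence is C_R = k₁C_{A0}(e^(−k₁t) − e^(−k₂t))/(k₂−k₁).
e^(−k₁t) = e^(−0.248×9.17) = e^(−2.274) = 0.1029; e^(−k₂t) = e^(−1.339) = 0.2622.
C_R = 0.248×1.64/(0.146−0.248) × (0.1029−0.2622) = (-3.987)×(-0.1593) = 0.6351 mol/dm³.
C_A = C_{A0}e^(−k₁t) = 0.1687 mol/dm³, so C_S = C_{A0}−C_A−C_R = 0.8362 mol/dm³; C_R/C_S = 0.760.

0.760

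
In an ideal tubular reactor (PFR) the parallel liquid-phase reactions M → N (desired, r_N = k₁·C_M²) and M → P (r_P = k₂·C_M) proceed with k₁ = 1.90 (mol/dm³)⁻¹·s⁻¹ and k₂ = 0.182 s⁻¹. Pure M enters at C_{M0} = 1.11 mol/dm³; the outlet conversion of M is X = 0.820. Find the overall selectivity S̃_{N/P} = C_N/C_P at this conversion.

C_M = C_{M0}(1−X) = 0.1998 mol/dm³.
Along a PFR/batch, dC_P/dC_M = −r_P/(r_N+r_P) = −k₂/(k₂+k₁·C_M).
Integrating from C_{M0} to C_M: C_P = (0.182/1.90)·ln[(0.182+1.90·1.11)/(0.182+1.90·0.200)] = 0.09579·ln(2.291/0.5616) = 0.1347 mol/dm³.
Then C_N = (C_{M0}−C_M) − C_P = 0.9102 − 0.1347 = 0.7755 mol/dm³.
S̃_{N/P} = C_N/C_P = 0.7755/0.1347 = 5.76.

5.76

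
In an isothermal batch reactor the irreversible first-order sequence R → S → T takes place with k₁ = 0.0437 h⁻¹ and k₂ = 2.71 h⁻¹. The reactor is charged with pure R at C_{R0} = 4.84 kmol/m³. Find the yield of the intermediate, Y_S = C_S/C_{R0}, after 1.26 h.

The intermediate concentration in a first-order A→B→C sequence is C_S = k₁C_{R0}(e^(−k₁t) − e^(−k₂t))/(k₂−k₁).
e^(−k₁t) = e^(−0.0437×1.26) = e^(−0.05506) = 0.9464; e^(−k₂t) = e^(−3.415) = 0.03289.
C_S = 0.0437×4.84/(2.71−0.0437) × (0.9464−0.03289) = 0.07933×0.9135 = 0.07247 kmol/m³.
Y_S = C_S/C_{R0} = 0.07247/4.84 = 0.0150.

0.0150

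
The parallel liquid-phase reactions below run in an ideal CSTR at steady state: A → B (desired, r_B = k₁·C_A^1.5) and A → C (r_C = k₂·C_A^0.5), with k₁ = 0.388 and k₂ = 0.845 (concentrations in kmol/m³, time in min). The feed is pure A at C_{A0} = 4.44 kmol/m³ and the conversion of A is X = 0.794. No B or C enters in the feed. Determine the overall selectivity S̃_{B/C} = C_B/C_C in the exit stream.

0.420

Exit C_A = C_{A0}(1−X) = 4.44×0.206 = 0.9146 kmol/m³.
Rates in a CSTR are evaluated at the outlet concentration: r_B = 0.388×0.9146^1.5 = 0.3394, r_C = 0.845×0.9146^0.5 = 0.8081.
Overall selectivity = C_B/C_C = r_Bτ/(r_Cτ) = r_B/r_C = 0.420.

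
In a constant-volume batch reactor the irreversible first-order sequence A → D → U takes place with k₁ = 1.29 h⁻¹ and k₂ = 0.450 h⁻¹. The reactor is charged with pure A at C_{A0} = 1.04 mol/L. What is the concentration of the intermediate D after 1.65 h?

For first-order series with pure A initially, C_D(t) = k₁C_{A0}/(k₂−k₁)·(e^(−k₁t) − e^(−k₂t)).
e^(−k₁t) = e^(−1.29×1.65) = e^(−2.128) = 0.1190; e^(−k₂t) = e^(−0.7425) = 0.4759.
C_D = 1.29×1.04/(0.450−1.29) × (0.1190−0.4759) = (-1.597)×(-0.3569) = 0.5700 mol/L.

0.570 mol/L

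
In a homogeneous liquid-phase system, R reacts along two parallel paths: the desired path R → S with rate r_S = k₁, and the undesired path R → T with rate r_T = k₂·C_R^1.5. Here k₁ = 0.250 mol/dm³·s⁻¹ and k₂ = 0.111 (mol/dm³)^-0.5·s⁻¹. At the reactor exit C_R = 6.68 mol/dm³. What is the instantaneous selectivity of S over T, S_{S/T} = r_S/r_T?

0.130

S_{S/T} = r_S/r_T = (k₁)/(k₂·C_R^1.5) = (k₁/k₂)·C_R^-1.5.
= (0.250) / (0.111×6.680^1.5) = 0.2500/1.916 = 0.130.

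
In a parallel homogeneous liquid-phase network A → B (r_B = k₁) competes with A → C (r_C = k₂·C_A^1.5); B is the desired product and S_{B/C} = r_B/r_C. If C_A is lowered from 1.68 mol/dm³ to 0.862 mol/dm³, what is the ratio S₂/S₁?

2.72

S_{B/C} = (k₁/k₂)·C_A^-1.5, so S₂/S₁ = (C_{A,2}/C_{A,1})^-1.5.
= (0.862/1.68)^(-1.5) = (0.5131)^(-1.5) = 2.72.
Selectivity toward B rises as C_A falls — low-concentration operation is favoured.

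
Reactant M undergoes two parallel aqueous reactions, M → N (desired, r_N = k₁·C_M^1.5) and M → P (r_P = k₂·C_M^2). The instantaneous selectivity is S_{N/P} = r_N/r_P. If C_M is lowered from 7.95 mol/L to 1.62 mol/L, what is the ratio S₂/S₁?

2.22

S_{N/P} = (k₁/k₂)·C_M^-0.5, so S₂/S₁ = (C_{M,2}/C_{M,1})^-0.5.
= (1.62/7.95)^(-0.5) = (0.2038)^(-0.5) = 2.22.
Selectivity toward N rises as C_M falls — low-concentration operation is favoured.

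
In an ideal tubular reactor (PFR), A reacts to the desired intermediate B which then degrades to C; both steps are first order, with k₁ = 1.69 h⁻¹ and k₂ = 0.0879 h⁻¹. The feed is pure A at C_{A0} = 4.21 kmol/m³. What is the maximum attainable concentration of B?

3.58 kmol/m³

For a first-order series the maximum intermediate yield is C_{B,max}/C_{A0} = (k₁/k₂)^[k₂/(k₂−k₁)].
= (1.69/0.0879)^(0.0879/(0.0879−1.69)) = (19.23)^(-0.05487) = 0.8503.
C_{B,max} = 0.8503×4.21 = 3.58 kmol/m³.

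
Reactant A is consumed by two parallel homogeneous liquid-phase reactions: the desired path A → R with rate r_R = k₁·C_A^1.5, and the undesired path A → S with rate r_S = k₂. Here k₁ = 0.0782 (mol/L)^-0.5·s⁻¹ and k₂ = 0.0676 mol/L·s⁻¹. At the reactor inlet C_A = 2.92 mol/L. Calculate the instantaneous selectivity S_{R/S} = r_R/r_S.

S_{R/S} = r_R/r_S = (k₁·C_A^1.5)/(k₂) = (k₁/k₂)·C_A^1.5.
= (0.0782×2.920^1.5) / (0.0676) = 0.3902/0.06760 = 5.77.
Since the desired path is higher order in A, keeping C_A high (PFR or concentrated feed) favours R.

5.77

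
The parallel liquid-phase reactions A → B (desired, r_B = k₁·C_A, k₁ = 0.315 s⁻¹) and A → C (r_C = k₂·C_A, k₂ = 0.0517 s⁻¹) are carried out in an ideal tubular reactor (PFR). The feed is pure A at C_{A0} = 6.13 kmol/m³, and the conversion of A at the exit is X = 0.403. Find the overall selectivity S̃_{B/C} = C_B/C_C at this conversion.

6.09

C_A = C_{A0}(1−X) = 3.660 kmol/m³.
Both paths are first order in A, so the instantaneous fraction to B is constant: dC_B/d(−C_A) = k₁/(k₁+k₂) = 0.8590.
C_B = 0.8590·(C_{A0}−C_A) = 0.8590×2.470 = 2.12 kmol/m³.
C_C = (C_{A0}−C_A)−C_B = 0.3483 kmol/m³; S̃_{B/C} = 2.122/0.3483 = 6.09.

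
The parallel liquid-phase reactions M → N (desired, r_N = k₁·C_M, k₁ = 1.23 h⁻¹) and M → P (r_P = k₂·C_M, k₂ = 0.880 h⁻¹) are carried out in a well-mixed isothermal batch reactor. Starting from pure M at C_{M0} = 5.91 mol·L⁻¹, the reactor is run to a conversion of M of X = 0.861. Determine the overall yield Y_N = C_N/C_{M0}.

C_M = C_{M0}(1−X) = 0.8215 mol·L⁻¹.
Both paths are first order in M, so the instantaneous fraction to N is constant: dC_N/d(−C_M) = k₁/(k₁+k₂) = 0.5829.
C_N = 0.5829·(C_{M0}−C_M) = 0.5829×5.089 = 2.97 mol·L⁻¹.
Y_N = C_N/C_{M0} = 2.966/5.91 = 0.502.

0.502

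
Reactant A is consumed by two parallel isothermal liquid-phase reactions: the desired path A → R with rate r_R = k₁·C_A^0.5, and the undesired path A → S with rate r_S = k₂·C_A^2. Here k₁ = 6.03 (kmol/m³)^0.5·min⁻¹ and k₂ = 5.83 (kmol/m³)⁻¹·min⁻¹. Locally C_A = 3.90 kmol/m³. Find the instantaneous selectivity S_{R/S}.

S_{R/S} = r_R/r_S = (k₁·C_A^0.5)/(k₂·C_A^2) = (k₁/k₂)·C_A^-1.5.
= (6.03×3.900^0.5) / (5.83×3.900^2) = 11.91/88.67 = 0.134.
The undesired path is higher order in A, so low C_A (CSTR or dilute feed) favours R.

0.134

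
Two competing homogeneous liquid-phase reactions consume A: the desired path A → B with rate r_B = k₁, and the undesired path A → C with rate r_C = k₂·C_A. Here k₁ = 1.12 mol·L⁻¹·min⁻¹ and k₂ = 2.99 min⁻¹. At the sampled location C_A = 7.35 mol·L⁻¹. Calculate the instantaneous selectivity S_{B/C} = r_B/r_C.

0.0510

S_{B/C} = r_B/r_C = (k₁)/(k₂·C_A) = (k₁/k₂)·C_A⁻¹.
= (1.12) / (2.99×7.350) = 1.120/21.98 = 0.0510.
The undesired path is higher order in A, so low C_A (CSTR or dilute feed) favours B.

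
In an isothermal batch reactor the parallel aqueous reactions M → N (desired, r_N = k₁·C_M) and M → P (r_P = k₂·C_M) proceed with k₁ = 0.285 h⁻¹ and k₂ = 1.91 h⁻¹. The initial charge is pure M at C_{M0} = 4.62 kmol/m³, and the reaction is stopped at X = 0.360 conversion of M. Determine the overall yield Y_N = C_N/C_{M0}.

C_M = C_{M0}(1−X) = 2.957 kmol/m³.
Both paths are first order in M, so the instantaneous fraction to N is constant: dC_N/d(−C_M) = k₁/(k₁+k₂) = 0.1298.
C_N = 0.1298·(C_{M0}−C_M) = 0.1298×1.663 = 0.216 kmol/m³.
Y_N = C_N/C_{M0} = 0.2160/4.62 = 0.0467.

0.0467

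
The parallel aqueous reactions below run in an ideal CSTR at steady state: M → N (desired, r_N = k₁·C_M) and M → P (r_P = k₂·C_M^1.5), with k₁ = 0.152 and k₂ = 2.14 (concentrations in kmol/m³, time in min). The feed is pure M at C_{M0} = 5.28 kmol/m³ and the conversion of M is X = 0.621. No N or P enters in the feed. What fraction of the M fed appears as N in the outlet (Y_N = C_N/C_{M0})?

0.0297

Exit C_M = C_{M0}(1−X) = 5.28×0.379 = 2.001 kmol/m³.
Rates in a CSTR are evaluated at the outlet concentration: r_N = 0.152×2.001 = 0.3042, r_P = 2.14×2.001^1.5 = 6.058.
Fraction of consumed M going to N: r_N/(r_N+r_P) = 0.04781.
C_N = 0.04781·C_{M0}·X = 0.04781×5.28×0.621 = 0.157 kmol/m³; Y_N = C_N/C_{M0} = 0.0297.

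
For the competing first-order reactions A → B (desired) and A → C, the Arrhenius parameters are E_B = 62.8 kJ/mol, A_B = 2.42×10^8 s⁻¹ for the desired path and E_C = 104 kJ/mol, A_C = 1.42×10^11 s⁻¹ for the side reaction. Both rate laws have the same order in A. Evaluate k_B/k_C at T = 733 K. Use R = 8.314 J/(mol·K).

With equal orders, S_{B/C} = k_B/k_C = (A_B/A_C)·exp[(E_C−E_B)/(RT)].
(E_C−E_B)/(RT) = (104−62.8)×10³/(8.314×733) = 41200/6094 = 6.761.
k_B/k_C = (2.42×10^8/1.42×10^11)·exp(6.761) = 0.001704 × 863.1 = 1.47.

1.47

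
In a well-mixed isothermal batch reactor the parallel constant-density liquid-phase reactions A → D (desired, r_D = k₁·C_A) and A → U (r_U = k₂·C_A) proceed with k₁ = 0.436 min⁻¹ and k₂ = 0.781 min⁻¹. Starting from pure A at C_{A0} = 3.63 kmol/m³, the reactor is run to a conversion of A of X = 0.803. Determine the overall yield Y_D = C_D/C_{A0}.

0.288

C_A = C_{A0}(1−X) = 0.7151 kmol/m³.
Both paths are first order in A, so the instantaneous fraction to D is constant: dC_D/d(−C_A) = k₁/(k₁+k₂) = 0.3583.
C_D = 0.3583·(C_{A0}−C_A) = 0.3583×2.915 = 1.04 kmol/m³.
Y_D = C_D/C_{A0} = 1.044/3.63 = 0.288.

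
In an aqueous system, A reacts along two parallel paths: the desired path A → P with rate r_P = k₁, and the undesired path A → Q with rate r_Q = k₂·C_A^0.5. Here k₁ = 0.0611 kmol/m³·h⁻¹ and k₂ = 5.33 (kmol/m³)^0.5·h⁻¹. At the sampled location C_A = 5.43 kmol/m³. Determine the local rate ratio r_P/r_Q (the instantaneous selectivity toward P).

0.00492

S_{P/Q} = r_P/r_Q = (k₁)/(k₂·C_A^0.5) = (k₁/k₂)·C_A^-0.5.
= (0.0611) / (5.33×5.430^0.5) = 0.06110/12.42 = 0.00492.
The undesired path is higher order in A, so low C_A (CSTR or dilute feed) favours P.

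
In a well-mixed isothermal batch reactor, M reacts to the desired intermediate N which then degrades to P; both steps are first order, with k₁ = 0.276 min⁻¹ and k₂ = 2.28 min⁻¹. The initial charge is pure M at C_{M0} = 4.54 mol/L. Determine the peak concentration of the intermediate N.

0.411 mol/L

At the optimum, C_{N,max}/C_{M0} = (k₁/k₂)^[k₂/(k₂−k₁)].
= (0.276/2.28)^(2.28/(2.28−0.276)) = (0.1211)^(1.138) = 0.09051.
C_{N,max} = 0.09051×4.54 = 0.411 mol/L.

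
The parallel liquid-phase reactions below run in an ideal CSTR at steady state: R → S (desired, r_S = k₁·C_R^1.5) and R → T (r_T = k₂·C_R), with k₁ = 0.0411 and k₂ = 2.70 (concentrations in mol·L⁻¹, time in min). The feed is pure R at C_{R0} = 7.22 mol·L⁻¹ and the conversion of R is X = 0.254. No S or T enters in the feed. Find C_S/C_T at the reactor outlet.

0.0353

Exit C_R = C_{R0}(1−X) = 7.22×0.746 = 5.386 mol·L⁻¹.
A CSTR operates uniformly at the exit composition, giving r_S = 0.5138 and r_T = 14.54 (each k·C_R^n at C_R = 5.386).
Overall selectivity = C_S/C_T = r_Sτ/(r_Tτ) = r_S/r_T = 0.0353.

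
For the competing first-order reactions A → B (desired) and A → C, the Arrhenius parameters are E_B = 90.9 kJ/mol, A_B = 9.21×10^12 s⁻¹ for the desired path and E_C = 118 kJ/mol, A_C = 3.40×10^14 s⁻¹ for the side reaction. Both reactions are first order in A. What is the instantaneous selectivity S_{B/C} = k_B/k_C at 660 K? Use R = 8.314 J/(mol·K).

3.78

Since both paths have the same order in A, the concentration cancels and S_{B/C} = k_B/k_C = (A_B/A_C)·exp[(E_C−E_B)/(RT)].
(E_C−E_B)/(RT) = (118−90.9)×10³/(8.314×660) = 27100/5487 = 4.939.
k_B/k_C = (9.21×10^12/3.40×10^14)·exp(4.939) = 0.02709 × 139.6 = 3.78.
Since E_B < E_C, lowering the temperature improves selectivity toward B.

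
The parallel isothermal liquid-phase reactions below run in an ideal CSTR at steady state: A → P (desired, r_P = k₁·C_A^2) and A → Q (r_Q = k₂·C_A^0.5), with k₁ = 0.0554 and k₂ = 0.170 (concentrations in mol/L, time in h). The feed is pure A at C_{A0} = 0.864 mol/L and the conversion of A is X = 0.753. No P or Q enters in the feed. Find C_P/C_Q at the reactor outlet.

0.0321

Exit C_A = C_{A0}(1−X) = 0.864×0.247 = 0.2134 mol/L.
Rates in a CSTR are evaluated at the outlet concentration: r_P = 0.0554×0.2134^2 = 0.002523, r_Q = 0.170×0.2134^0.5 = 0.07853.
Overall selectivity = C_P/C_Q = r_Pτ/(r_Qτ) = r_P/r_Q = 0.0321.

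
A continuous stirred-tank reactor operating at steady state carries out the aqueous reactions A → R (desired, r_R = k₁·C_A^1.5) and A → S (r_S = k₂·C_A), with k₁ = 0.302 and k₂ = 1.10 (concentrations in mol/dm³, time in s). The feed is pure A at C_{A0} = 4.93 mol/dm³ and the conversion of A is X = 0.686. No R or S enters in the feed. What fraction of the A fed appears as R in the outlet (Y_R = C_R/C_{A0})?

0.175

Exit C_A = C_{A0}(1−X) = 4.93×0.314 = 1.548 mol/dm³.
Rates in a CSTR are evaluated at the outlet concentration: r_R = 0.302×1.548^1.5 = 0.5817, r_S = 1.10×1.548 = 1.703.
Fraction of consumed A going to R: r_R/(r_R+r_S) = 0.2546.
C_R = 0.2546·C_{A0}·X = 0.2546×4.93×0.686 = 0.861 mol/dm³; Y_R = C_R/C_{A0} = 0.175.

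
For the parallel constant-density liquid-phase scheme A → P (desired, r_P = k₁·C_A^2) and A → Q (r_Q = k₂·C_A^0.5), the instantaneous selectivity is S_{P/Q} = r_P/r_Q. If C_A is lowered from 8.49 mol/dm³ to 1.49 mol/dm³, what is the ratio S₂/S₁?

0.0735

S_{P/Q} = (k₁/k₂)·C_A^1.5, so S₂/S₁ = (C_{A,2}/C_{A,1})^1.5.
= (1.49/8.49)^1.5 = (0.1755)^1.5 = 0.0735.
Selectivity toward P falls as C_A falls — high-concentration operation is favoured.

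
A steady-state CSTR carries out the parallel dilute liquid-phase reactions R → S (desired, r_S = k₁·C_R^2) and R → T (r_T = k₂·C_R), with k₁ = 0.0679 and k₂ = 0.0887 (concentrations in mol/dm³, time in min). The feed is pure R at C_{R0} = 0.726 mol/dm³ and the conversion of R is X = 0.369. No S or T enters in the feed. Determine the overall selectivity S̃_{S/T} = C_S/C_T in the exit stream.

0.351

Exit C_R = C_{R0}(1−X) = 0.726×0.631 = 0.4581 mol/dm³.
Rates in a CSTR are evaluated at the outlet concentration: r_S = 0.0679×0.4581^2 = 0.01425, r_T = 0.0887×0.4581 = 0.04063.
Overall selectivity = C_S/C_T = r_Sτ/(r_Tτ) = r_S/r_T = 0.351.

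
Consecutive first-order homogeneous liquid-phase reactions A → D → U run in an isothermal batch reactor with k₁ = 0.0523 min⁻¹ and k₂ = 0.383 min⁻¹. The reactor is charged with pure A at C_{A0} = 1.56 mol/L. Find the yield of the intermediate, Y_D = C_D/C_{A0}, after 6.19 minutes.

0.0996

Solving the coupled first-order balances gives C_D(t) = [k₁/(k₂−k₁)]·C_{A0}·(e^(−k₁t) − e^(−k₂t)).
e^(−k₁t) = e^(−0.0523×6.19) = e^(−0.3237) = 0.7234; e^(−k₂t) = e^(−2.371) = 0.09341.
C_D = 0.0523×1.56/(0.383−0.0523) × (0.7234−0.09341) = 0.2467×0.6300 = 0.1554 mol/L.
Y_D = C_D/C_{A0} = 0.1554/1.56 = 0.0996.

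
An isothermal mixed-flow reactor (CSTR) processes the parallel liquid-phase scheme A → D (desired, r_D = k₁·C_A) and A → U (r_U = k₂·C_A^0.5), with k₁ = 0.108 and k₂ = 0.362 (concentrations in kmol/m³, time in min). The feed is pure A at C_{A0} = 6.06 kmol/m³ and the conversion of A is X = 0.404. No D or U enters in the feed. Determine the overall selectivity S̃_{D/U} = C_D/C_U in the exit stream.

0.567

Exit C_A = C_{A0}(1−X) = 6.06×0.596 = 3.612 kmol/m³.
Rates in a CSTR are evaluated at the outlet concentration: r_D = 0.108×3.612 = 0.3901, r_U = 0.362×3.612^0.5 = 0.6880.
Overall selectivity = C_D/C_U = r_Dτ/(r_Uτ) = r_D/r_U = 0.567.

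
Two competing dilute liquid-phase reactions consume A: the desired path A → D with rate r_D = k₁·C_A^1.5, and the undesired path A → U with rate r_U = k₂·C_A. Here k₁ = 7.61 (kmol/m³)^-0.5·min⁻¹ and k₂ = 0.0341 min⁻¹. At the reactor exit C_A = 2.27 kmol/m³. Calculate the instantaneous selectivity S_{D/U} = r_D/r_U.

S_{D/U} = r_D/r_U = (k₁·C_A^1.5)/(k₂·C_A) = (k₁/k₂)·C_A^0.5.
= (7.61×2.270^1.5) / (0.0341×2.270) = 26.03/0.07741 = 336.

336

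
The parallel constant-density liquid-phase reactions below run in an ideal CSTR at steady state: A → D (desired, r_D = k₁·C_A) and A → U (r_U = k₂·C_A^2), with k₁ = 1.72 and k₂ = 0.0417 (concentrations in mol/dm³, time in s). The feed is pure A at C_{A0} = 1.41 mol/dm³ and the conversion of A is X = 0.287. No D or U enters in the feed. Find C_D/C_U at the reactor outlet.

41.0

Exit C_A = C_{A0}(1−X) = 1.41×0.713 = 1.005 mol/dm³.
A CSTR operates uniformly at the exit composition, giving r_D = 1.729 and r_U = 0.04215 (each k·C_A^n at C_A = 1.005).
Overall selectivity = C_D/C_U = r_Dτ/(r_Uτ) = r_D/r_U = 41.0.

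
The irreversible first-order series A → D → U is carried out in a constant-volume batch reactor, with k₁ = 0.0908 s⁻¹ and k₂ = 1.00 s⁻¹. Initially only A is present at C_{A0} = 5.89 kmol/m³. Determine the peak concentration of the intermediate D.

At the optimum, C_{D,max}/C_{A0} = (k₁/k₂)^[k₂/(k₂−k₁)].
= (0.0908/1.00)^(1.00/(1.00−0.0908)) = (0.09080)^(1.100) = 0.07145.
C_{D,max} = 0.07145×5.89 = 0.421 kmol/m³.

0.421 kmol/m³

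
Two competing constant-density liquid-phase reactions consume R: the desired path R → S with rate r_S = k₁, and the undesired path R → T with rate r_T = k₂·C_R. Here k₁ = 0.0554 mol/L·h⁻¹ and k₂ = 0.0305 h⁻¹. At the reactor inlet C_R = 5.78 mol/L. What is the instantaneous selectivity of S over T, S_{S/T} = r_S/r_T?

0.314

S_{S/T} = r_S/r_T = (k₁)/(k₂·C_R) = (k₁/k₂)·C_R⁻¹.
= (0.0554) / (0.0305×5.780) = 0.05540/0.1763 = 0.314.
The undesired path is higher order in R, so low C_R (CSTR or dilute feed) favours S.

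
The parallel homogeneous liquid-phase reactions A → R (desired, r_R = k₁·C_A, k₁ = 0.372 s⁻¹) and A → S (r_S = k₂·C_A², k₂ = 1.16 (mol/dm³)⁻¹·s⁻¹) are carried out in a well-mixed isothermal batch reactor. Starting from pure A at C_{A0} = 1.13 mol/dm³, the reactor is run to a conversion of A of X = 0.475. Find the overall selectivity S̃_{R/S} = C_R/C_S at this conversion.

C_A = C_{A0}(1−X) = 0.5932 mol/dm³.
Along a PFR/batch, dC_R/dC_A = −r_R/(r_R+r_S) = −k₁/(k₁+k₂·C_A).
Integrating from C_{A0} to C_A: C_R = (0.372/1.16)·ln[(0.372+1.16·1.13)/(0.372+1.16·0.593)] = 0.3207·ln(1.683/1.060) = 0.1482 mol/dm³.
C_S = (C_{A0}−C_A)−C_R = 0.3886 mol/dm³; S̃_{R/S} = 0.1482/0.3886 = 0.381.

0.381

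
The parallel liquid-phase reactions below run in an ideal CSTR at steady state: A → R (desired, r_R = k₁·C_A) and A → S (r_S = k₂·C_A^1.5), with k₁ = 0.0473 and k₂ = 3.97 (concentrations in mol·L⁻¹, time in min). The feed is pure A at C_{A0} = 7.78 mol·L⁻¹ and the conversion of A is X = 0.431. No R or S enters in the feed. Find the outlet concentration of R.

Exit C_A = C_{A0}(1−X) = 7.78×0.569 = 4.427 mol·L⁻¹.
Rates in a CSTR are evaluated at the outlet concentration: r_R = 0.0473×4.427 = 0.2094, r_S = 3.97×4.427^1.5 = 36.98.
Fraction of consumed A going to R: r_R/(r_R+r_S) = 0.005631.
C_R = 0.005631·C_{A0}·X = 0.005631×7.78×0.431 = 0.0189 mol·L⁻¹.

0.0189 mol·L⁻¹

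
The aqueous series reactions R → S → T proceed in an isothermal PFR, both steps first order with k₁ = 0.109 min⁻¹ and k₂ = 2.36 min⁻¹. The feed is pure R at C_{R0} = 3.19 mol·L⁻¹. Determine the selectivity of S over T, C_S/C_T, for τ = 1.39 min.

For first-order series with pure R initially, C_S(τ) = k₁C_{R0}/(k₂−k₁)·(e^(−k₁τ) − e^(−k₂τ)).
e^(−k₁τ) = e^(−0.109×1.39) = e^(−0.1515) = 0.8594; e^(−k₂τ) = e^(−3.280) = 0.03761.
C_S = 0.109×3.19/(2.36−0.109) × (0.8594−0.03761) = 0.1545×0.8218 = 0.1269 mol·L⁻¹.
C_R = C_{R0}e^(−k₁τ) = 2.742 mol·L⁻¹, so C_T = C_{R0}−C_R−C_S = 0.3215 mol·L⁻¹; C_S/C_T = 0.395.

0.395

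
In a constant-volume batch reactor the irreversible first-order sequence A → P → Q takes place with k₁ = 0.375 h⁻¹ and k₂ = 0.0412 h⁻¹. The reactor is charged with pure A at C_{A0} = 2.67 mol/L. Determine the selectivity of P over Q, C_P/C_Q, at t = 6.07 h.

5.51

Solving the coupled first-order balances gives C_P(t) = [k₁/(k₂−k₁)]·C_{A0}·(e^(−k₁t) − e^(−k₂t)).
e^(−k₁t) = e^(−0.375×6.07) = e^(−2.276) = 0.1027; e^(−k₂t) = e^(−0.2501) = 0.7787.
C_P = 0.375×2.67/(0.0412−0.375) × (0.1027−0.7787) = (-3.000)×(-0.6761) = 2.028 mol/L.
C_A = C_{A0}e^(−k₁t) = 0.2741 mol/L, so C_Q = C_{A0}−C_A−C_P = 0.3680 mol/L; C_P/C_Q = 5.51.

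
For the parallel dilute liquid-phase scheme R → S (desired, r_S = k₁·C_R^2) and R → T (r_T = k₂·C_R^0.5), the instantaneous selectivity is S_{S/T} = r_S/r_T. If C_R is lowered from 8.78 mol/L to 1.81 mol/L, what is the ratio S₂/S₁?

0.0936

S_{S/T} = (k₁/k₂)·C_R^1.5, so S₂/S₁ = (C_{R,2}/C_{R,1})^1.5.
= (1.81/8.78)^1.5 = (0.2062)^1.5 = 0.0936.
Selectivity toward S falls as C_R falls — high-concentration operation is favoured.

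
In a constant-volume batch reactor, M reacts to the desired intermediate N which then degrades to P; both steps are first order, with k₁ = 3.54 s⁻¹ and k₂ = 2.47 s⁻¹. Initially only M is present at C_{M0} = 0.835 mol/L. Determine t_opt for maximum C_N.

Setting dC_N/dt = 0 gives t_opt = ln(k₂/k₁)/(k₂−k₁).
= ln(2.47/3.54)/(2.47−3.54) = ln(0.6977)/-1.070 = -0.3599/-1.070 = 0.336 s.

0.336 s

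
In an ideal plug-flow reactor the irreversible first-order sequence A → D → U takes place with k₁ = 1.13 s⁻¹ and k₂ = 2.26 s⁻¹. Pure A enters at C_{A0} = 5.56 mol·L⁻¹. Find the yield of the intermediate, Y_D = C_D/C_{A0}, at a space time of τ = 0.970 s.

Solving the coupled first-order balances gives C_D(τ) = [k₁/(k₂−k₁)]·C_{A0}·(e^(−k₁τ) − e^(−k₂τ)).
e^(−k₁τ) = e^(−1.13×0.970) = e^(−1.096) = 0.3342; e^(−k₂τ) = e^(−2.192) = 0.1117.
C_D = 1.13×5.56/(2.26−1.13) × (0.3342−0.1117) = 5.560×0.2225 = 1.237 mol·L⁻¹.
Y_D = C_D/C_{A0} = 1.237/5.56 = 0.223.

0.223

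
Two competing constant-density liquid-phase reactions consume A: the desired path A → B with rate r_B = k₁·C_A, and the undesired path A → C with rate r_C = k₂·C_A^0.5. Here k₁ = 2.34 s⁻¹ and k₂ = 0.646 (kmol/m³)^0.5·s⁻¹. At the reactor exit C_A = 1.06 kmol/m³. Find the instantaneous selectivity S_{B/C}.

3.73

S_{B/C} = r_B/r_C = (k₁·C_A)/(k₂·C_A^0.5) = (k₁/k₂)·C_A^0.5.
= (2.34×1.060) / (0.646×1.060^0.5) = 2.480/0.6651 = 3.73.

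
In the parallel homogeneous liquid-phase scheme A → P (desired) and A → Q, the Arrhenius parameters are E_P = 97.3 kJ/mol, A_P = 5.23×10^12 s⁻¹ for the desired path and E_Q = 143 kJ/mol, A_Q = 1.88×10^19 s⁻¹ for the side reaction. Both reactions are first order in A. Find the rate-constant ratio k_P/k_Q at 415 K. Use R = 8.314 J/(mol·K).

k_P/k_Q = (A_P/A_Q)·exp[−(E_P−E_Q)/(RT)] = (A_P/A_Q)·exp[(E_Q−E_P)/(RT)].
(E_Q−E_P)/(RT) = (143−97.3)×10³/(8.314×415) = 45700/3450 = 13.25.
k_P/k_Q = (5.23×10^12/1.88×10^19)·exp(13.25) = 2.782×10^-7 × 5.653×10^5 = 0.157.
Since E_P < E_Q, lowering the temperature improves selectivity toward P.

0.157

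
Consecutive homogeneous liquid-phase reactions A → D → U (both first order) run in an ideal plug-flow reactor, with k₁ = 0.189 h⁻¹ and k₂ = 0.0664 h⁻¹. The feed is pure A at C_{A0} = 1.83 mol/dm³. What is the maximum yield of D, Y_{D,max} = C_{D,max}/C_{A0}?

For a first-order series the maximum intermediate yield is C_{D,max}/C_{A0} = (k₁/k₂)^[k₂/(k₂−k₁)].
= (0.189/0.0664)^(0.0664/(0.0664−0.189)) = (2.846)^(-0.5416) = 0.5675.

0.567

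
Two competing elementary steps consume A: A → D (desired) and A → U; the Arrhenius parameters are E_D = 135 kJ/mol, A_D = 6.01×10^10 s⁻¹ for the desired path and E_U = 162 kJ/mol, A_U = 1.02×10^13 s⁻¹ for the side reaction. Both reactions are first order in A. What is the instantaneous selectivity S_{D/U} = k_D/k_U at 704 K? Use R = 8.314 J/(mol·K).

Since both paths have the same order in A, the concentration cancels and S_{D/U} = k_D/k_U = (A_D/A_U)·exp[(E_U−E_D)/(RT)].
(E_U−E_D)/(RT) = (162−135)×10³/(8.314×704) = 27000/5853 = 4.613.
k_D/k_U = (6.01×10^10/1.02×10^13)·exp(4.613) = 0.005892 × 100.8 = 0.594.
Since E_D < E_U, lowering the temperature improves selectivity toward D.

0.594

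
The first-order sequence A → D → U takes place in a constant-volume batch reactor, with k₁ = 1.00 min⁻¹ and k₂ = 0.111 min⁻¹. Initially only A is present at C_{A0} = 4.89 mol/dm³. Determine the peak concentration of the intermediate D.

3.72 mol/dm³

At the optimum, C_{D,max}/C_{A0} = (k₁/k₂)^[k₂/(k₂−k₁)].
= (1.00/0.111)^(0.111/(0.111−1.00)) = (9.009)^(-0.1249) = 0.7600.
C_{D,max} = 0.7600×4.89 = 3.72 mol/dm³.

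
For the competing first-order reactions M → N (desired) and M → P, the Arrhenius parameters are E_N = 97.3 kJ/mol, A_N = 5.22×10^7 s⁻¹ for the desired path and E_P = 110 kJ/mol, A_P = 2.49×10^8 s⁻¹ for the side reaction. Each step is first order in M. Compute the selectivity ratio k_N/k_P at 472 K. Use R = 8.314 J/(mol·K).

k_N/k_P = (A_N/A_P)·exp[−(E_N−E_P)/(RT)] = (A_N/A_P)·exp[(E_P−E_N)/(RT)].
(E_P−E_N)/(RT) = (110−97.3)×10³/(8.314×472) = 12700/3924 = 3.236.
k_N/k_P = (5.22×10^7/2.49×10^8)·exp(3.236) = 0.2096 × 25.44 = 5.33.
Since E_N < E_P, lowering the temperature improves selectivity toward N.

5.33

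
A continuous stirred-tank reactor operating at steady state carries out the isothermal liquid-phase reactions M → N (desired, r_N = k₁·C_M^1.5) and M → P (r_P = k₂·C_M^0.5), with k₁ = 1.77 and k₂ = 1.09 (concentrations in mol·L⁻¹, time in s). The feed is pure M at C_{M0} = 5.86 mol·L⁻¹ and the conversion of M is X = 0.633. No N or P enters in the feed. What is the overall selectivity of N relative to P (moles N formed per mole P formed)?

Exit C_M = C_{M0}(1−X) = 5.86×0.367 = 2.151 mol·L⁻¹.
Rates in a CSTR are evaluated at the outlet concentration: r_N = 1.77×2.151^1.5 = 5.582, r_P = 1.09×2.151^0.5 = 1.598.
Overall selectivity = C_N/C_P = r_Nτ/(r_Pτ) = r_N/r_P = 3.49.

3.49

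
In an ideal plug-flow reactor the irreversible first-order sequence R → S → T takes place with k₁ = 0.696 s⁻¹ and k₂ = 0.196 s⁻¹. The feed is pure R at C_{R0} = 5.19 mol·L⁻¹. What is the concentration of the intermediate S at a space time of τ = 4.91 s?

2.52 mol·L⁻¹

Solving the coupled first-order balances gives C_S(τ) = [k₁/(k₂−k₁)]·C_{R0}·(e^(−k₁τ) − e^(−k₂τ)).
e^(−k₁τ) = e^(−0.696×4.91) = e^(−3.417) = 0.03280; e^(−k₂τ) = e^(−0.9624) = 0.3820.
C_S = 0.696×5.19/(0.196−0.696) × (0.03280−0.3820) = (-7.224)×(-0.3492) = 2.523 mol·L⁻¹.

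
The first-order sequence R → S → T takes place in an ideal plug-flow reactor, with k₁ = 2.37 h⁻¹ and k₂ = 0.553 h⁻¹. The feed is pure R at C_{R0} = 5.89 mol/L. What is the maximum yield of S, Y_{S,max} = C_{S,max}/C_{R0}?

0.642

At the optimum, C_{S,max}/C_{R0} = (k₁/k₂)^[k₂/(k₂−k₁)].
= (2.37/0.553)^(0.553/(0.553−2.37)) = (4.286)^(-0.3043) = 0.6422.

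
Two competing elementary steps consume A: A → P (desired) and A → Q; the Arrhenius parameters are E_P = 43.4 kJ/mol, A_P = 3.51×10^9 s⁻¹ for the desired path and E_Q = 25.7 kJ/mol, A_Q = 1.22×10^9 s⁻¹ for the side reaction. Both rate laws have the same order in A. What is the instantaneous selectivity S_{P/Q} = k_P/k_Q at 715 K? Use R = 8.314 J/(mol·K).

0.146

Since both paths have the same order in A, the concentration cancels and S_{P/Q} = k_P/k_Q = (A_P/A_Q)·exp[(E_Q−E_P)/(RT)].
(E_Q−E_P)/(RT) = (25.7−43.4)×10³/(8.314×715) = -17700/5945 = -2.978.
k_P/k_Q = (3.51×10^9/1.22×10^9)·exp(-2.978) = 2.877 × 0.05092 = 0.146.
Since E_P > E_Q, raising the temperature improves selectivity toward P.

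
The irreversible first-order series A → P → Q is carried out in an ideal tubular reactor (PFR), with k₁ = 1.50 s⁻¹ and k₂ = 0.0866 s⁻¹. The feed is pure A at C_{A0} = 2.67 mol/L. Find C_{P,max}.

Evaluating C_P at τ_opt = ln(k₂/k₁)/(k₂−k₁) gives C_{P,max}/C_{A0} = (k₁/k₂)^[k₂/(k₂−k₁)].
= (1.50/0.0866)^(0.0866/(0.0866−1.50)) = (17.32)^(-0.06127) = 0.8397.
C_{P,max} = 0.8397×2.67 = 2.24 mol/L.

2.24 mol/L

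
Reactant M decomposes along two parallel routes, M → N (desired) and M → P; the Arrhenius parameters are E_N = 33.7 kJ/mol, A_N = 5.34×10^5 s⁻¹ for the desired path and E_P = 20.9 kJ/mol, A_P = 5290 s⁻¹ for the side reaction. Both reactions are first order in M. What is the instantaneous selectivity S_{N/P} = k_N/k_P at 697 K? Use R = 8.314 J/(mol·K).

11.1

k_N/k_P = (A_N/A_P)·exp[−(E_N−E_P)/(RT)] = (A_N/A_P)·exp[(E_P−E_N)/(RT)].
(E_P−E_N)/(RT) = (20.9−33.7)×10³/(8.314×697) = -12800/5795 = -2.209.
k_N/k_P = (5.34×10^5/5290)·exp(-2.209) = 100.9 × 0.1098 = 11.1.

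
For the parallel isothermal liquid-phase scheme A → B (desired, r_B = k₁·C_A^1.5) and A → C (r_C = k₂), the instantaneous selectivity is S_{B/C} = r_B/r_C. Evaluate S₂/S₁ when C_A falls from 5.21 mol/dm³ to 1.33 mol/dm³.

0.129

S_{B/C} = (k₁/k₂)·C_A^1.5, so S₂/S₁ = (C_{A,2}/C_{A,1})^1.5.
= (1.33/5.21)^1.5 = (0.2553)^1.5 = 0.129.
Selectivity toward B falls as C_A falls — high-concentration operation is favoured.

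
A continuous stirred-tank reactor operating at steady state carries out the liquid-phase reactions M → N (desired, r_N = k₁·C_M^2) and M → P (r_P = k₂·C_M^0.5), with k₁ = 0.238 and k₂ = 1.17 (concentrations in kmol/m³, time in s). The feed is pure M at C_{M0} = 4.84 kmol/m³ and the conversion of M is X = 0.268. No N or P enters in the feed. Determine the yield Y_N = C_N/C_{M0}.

Exit C_M = C_{M0}(1−X) = 4.84×0.732 = 3.543 kmol/m³.
A CSTR operates uniformly at the exit composition, giving r_N = 2.987 and r_P = 2.202 (each k·C_M^n at C_M = 3.543).
Fraction of consumed M going to N: r_N/(r_N+r_P) = 0.5756.
C_N = 0.5756·C_{M0}·X = 0.5756×4.84×0.268 = 0.747 kmol/m³; Y_N = C_N/C_{M0} = 0.154.

0.154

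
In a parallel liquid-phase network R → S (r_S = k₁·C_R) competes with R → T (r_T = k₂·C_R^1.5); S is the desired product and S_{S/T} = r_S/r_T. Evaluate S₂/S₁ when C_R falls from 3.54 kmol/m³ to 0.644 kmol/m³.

2.34

S_{S/T} = (k₁/k₂)·C_R^-0.5, so S₂/S₁ = (C_{R,2}/C_{R,1})^-0.5.
= (0.644/3.54)^(-0.5) = (0.1819)^(-0.5) = 2.34.
Selectivity toward S rises as C_R falls — low-concentration operation is favoured.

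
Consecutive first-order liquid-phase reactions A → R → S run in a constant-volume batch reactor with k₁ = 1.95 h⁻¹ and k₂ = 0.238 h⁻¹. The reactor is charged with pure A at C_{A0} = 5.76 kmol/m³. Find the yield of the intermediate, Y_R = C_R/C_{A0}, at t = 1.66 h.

The intermediate concentration in a first-order A→B→C sequence is C_R = k₁C_{A0}(e^(−k₁t) − e^(−k₂t))/(k₂−k₁).
e^(−k₁t) = e^(−1.95×1.66) = e^(−3.237) = 0.03928; e^(−k₂t) = e^(−0.3951) = 0.6736.
C_R = 1.95×5.76/(0.238−1.95) × (0.03928−0.6736) = (-6.561)×(-0.6343) = 4.162 kmol/m³.
Y_R = C_R/C_{A0} = 4.162/5.76 = 0.723.

0.723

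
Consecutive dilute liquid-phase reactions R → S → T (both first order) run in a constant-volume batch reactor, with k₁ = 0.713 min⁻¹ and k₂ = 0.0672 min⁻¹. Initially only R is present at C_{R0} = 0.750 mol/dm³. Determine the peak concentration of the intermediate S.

At the optimum, C_{S,max}/C_{R0} = (k₁/k₂)^[k₂/(k₂−k₁)].
= (0.713/0.0672)^(0.0672/(0.0672−0.713)) = (10.61)^(-0.1041) = 0.7821.
C_{S,max} = 0.7821×0.750 = 0.587 mol/dm³.

0.587 mol/dm³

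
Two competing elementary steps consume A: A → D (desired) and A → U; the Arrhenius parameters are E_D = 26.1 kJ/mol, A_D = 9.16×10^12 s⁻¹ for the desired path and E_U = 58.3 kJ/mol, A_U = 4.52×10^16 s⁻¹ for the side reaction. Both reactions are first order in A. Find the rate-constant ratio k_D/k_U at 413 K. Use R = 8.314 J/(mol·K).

k_D/k_U = (A_D/A_U)·exp[−(E_D−E_U)/(RT)] = (A_D/A_U)·exp[(E_U−E_D)/(RT)].
(E_U−E_D)/(RT) = (58.3−26.1)×10³/(8.314×413) = 32200/3434 = 9.378.
k_D/k_U = (9.16×10^12/4.52×10^16)·exp(9.378) = 2.027×10^-4 × 11822 = 2.40.

2.40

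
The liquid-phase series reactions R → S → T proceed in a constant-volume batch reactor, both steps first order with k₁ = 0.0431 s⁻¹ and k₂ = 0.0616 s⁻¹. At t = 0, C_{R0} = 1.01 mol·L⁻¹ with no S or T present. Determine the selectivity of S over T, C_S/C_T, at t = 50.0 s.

0.226

Solving the coupled first-order balances gives C_S(t) = [k₁/(k₂−k₁)]·C_{R0}·(e^(−k₁t) − e^(−k₂t)).
e^(−k₁t) = e^(−0.0431×50.0) = e^(−2.155) = 0.1159; e^(−k₂t) = e^(−3.080) = 0.04596.
C_S = 0.0431×1.01/(0.0616−0.0431) × (0.1159−0.04596) = 2.353×0.06994 = 0.1646 mol·L⁻¹.
C_R = C_{R0}e^(−k₁t) = 0.1171 mol·L⁻¹, so C_T = C_{R0}−C_R−C_S = 0.7284 mol·L⁻¹; C_S/C_T = 0.226.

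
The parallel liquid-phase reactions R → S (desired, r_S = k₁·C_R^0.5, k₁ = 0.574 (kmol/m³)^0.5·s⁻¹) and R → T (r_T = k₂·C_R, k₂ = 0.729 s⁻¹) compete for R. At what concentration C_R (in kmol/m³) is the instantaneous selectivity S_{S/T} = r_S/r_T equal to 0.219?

S_{S/T} = (k₁/k₂)·C_R^-0.5 ⇒ C_R = (S·k₂/k₁)^(-2).
= (0.219×0.729/0.574)^(-2) = (0.2781)^(-2) = 12.9 kmol/m³.

12.9 kmol/m³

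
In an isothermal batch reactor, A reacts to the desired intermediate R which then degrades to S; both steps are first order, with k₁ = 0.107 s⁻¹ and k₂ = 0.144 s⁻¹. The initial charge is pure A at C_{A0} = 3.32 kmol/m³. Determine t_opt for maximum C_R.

Setting dC_R/dt = 0 gives t_opt = ln(k₂/k₁)/(k₂−k₁).
= ln(0.144/0.107)/(0.144−0.107) = ln(1.346)/0.03700 = 0.2970/0.03700 = 8.03 s.

8.03 s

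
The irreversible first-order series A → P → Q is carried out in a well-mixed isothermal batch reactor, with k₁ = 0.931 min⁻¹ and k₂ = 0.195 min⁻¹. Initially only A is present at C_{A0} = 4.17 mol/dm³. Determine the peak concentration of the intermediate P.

2.76 mol/dm³

Evaluating C_P at t_opt = ln(k₂/k₁)/(k₂−k₁) gives C_{P,max}/C_{A0} = (k₁/k₂)^[k₂/(k₂−k₁)].
= (0.931/0.195)^(0.195/(0.195−0.931)) = (4.774)^(-0.2649) = 0.6609.
C_{P,max} = 0.6609×4.17 = 2.76 mol/dm³.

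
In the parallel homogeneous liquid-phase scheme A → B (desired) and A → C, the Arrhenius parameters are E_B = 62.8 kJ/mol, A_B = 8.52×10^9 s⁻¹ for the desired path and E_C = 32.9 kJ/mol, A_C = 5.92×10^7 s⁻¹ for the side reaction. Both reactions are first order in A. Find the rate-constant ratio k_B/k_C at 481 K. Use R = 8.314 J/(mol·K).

k_B/k_C = (A_B/A_C)·exp[−(E_B−E_C)/(RT)] = (A_B/A_C)·exp[(E_C−E_B)/(RT)].
(E_C−E_B)/(RT) = (32.9−62.8)×10³/(8.314×481) = -29900/3999 = -7.477.
k_B/k_C = (8.52×10^9/5.92×10^7)·exp(-7.477) = 143.9 × 5.661×10^-4 = 0.0815.
Since E_B > E_C, raising the temperature improves selectivity toward B.

0.0815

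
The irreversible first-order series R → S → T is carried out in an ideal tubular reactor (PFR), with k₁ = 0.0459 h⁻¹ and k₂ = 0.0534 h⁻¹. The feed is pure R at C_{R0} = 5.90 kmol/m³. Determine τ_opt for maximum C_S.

20.2 h

For first-order series the maximum of C_S occurs at τ_opt = ln(k₂/k₁)/(k₂−k₁).
= ln(0.0534/0.0459)/(0.0534−0.0459) = ln(1.163)/0.007500 = 0.1513/0.007500 = 20.2 h.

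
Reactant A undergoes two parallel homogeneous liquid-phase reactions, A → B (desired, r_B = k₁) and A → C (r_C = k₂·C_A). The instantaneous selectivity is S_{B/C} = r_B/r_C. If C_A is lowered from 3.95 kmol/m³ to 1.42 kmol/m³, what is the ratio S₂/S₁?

S_{B/C} = (k₁/k₂)·C_A⁻¹, so S₂/S₁ = (C_{A,2}/C_{A,1})⁻¹.
= 3.95/1.42 = 2.78.

2.78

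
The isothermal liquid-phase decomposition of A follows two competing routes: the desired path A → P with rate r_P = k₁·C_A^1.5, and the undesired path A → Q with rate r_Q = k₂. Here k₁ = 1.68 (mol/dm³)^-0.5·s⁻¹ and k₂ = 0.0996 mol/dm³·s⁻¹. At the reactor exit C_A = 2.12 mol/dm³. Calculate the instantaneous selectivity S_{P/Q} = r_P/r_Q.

S_{P/Q} = r_P/r_Q = (k₁·C_A^1.5)/(k₂) = (k₁/k₂)·C_A^1.5.
= (1.68×2.120^1.5) / (0.0996) = 5.186/0.09960 = 52.1.
Since the desired path is higher order in A, keeping C_A high (PFR or concentrated feed) favours P.

52.1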